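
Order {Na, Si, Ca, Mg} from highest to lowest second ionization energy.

The second ionization energy removes an electron from the +1 ion. For each element: Na⁺ is the bare [Ne] core; Si⁺ still has 3 valence electrons; Ca⁺ still has 1 valence electron; Mg⁺ still has 1 valence electron.
Core electrons are held far more tightly than valence electrons, so Na tops the IE_2 order.
Valence configurations: Si⁺ [Ne]3s²3p¹, Ca⁺ [Ar]4s¹, Mg⁺ [Ne]3s¹.
Tabulated IE_2 (kJ/mol): Na 4562, Si 1577, Ca 1145, Mg 1451.
Overall IE_2 order: Ca < Mg < Si < Na.

Na, Si, Mg, Ca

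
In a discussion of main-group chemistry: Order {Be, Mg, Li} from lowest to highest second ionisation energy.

Mg, Be, Li

IE_2 is the cost of taking one more electron from the +1 cation: Be⁺ still has 1 valence electron; Mg⁺ still has 1 valence electron; Li⁺ is the bare [He] core.
Pulling an electron out of a noble-gas core costs far more than removing a remaining valence electron, so Li sits at the high end of IE_2.
Valence configurations: Be⁺ [He]2s¹, Mg⁺ [Ne]3s¹.
The numbers (kJ/mol): Be 1757, Mg 1451, Li 7298.
So the second ionization energies run Mg < Be < Li.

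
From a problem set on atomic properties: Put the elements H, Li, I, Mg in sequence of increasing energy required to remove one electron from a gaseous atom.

Li < Mg < I < H

Removing the outermost electron gets harder across a period and easier down a group.
Here both period and group differ, so the two effects have to be weighed against each other.
Mg > Li: period and group pull opposite ways; the across-period shift dominates (738 vs 520 kJ/mol).
I > Mg: the two effects oppose for this pair; the across-period effect wins (1008 vs 738 kJ/mol).
H > I: period and group pull opposite ways; the down-group shift dominates (1312 vs 1008 kJ/mol).
Tabulated first ionization energy (kJ/mol): H 1312, Li 520, Mg 738, I 1008.
So from lowest to highest: Li < Mg < I < H.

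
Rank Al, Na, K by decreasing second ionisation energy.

Na, K, Al

Consider each +1 ion: Al⁺ still has 2 valence electrons; Na⁺ is the bare [Ne] core; K⁺ is the bare [Ar] core.
Pulling an electron out of a noble-gas core costs far more than removing a remaining valence electron, so K and Na sit at the high end of IE_2.
Approximate IE_2 values (kJ/mol): Al 1817, Na 4562, K 3052.
Overall IE_2 order: Al < K < Na.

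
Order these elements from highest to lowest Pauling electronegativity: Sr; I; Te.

I > Te > Sr

Sr is in period 5, group 2; Te is in period 5, group 16; I is in period 5, group 17.
EN rises left→right (higher Z_eff, smaller atoms) and falls top→bottom (larger, more shielded atoms).
All lie in period 5, so electronegativity increases left to right.
So from highest to lowest: I > Te > Sr.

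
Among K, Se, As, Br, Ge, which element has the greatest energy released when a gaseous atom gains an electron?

Br

K is in period 4, group 1; Ge is in period 4, group 14; As is in period 4, group 15; Se is in period 4, group 16; Br is in period 4, group 17.
Atoms with high Z_eff and room in the valence shell (especially the halogens) have the most exothermic electron affinities.
All lie in period 4; the across-period trend (electron affinity increases left to right) applies, with the exception below.
Note the exception: Ge has a higher electron affinity than As, contrary to the simple trend — adding an electron to As's half-filled 4p³ is unfavourable, so Ge (4p²) has the more exothermic EA.
For reference (kJ/mol): K 48, Ge 119, As 78, Se 195, Br 325.
The greatest energy released when a gaseous atom gains an electron among these belongs to Br.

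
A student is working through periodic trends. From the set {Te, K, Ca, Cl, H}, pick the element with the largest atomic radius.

K

H is in period 1, group 1; Cl is in period 3, group 17; K is in period 4, group 1; Ca is in period 4, group 2; Te is in period 5, group 16.
Across a period the added protons contract the valence shell; down a group each new principal shell makes the atom larger.
These span different periods and groups, so the two trends combine.
Cl > H: the two effects oppose for this pair; the down-group effect wins (99 vs 32 pm).
Te > Cl: relative to Cl, both the across-period and down-group shifts push Te's atomic radius up.
Ca > Te: period and group pull opposite ways; the across-period shift dominates (171 vs 136 pm).
K > Ca: K lies to the left of Ca in period 4, so the across-period effect alone puts K larger.
For reference (pm): H 32, Cl 99, K 196, Ca 171, Te 136.
The largest atomic radius among these belongs to K.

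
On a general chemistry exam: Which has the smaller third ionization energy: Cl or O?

Cl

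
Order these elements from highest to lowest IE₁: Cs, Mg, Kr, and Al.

Kr > Mg > Al > Cs

Mg is in period 3, group 2; Al is in period 3, group 13; Kr is in period 4, group 18; Cs is in period 6, group 1.
IE₁ increases left→right with effective nuclear charge and decreases top→bottom as the valence shell moves farther out.
Here both period and group differ, so the two effects have to be weighed against each other.
Al > Cs: relative to Cs, both the across-period and down-group shifts push Al's first ionization energy up.
Mg > Al: this pair runs against the simple trend — see the exception note.
Kr > Mg: the two effects oppose for this pair; the across-period effect wins (1351 vs 738 kJ/mol).
Note the exception: Mg has a higher first ionization energy than Al, contrary to the simple trend — Al's single 3p electron is easier to remove than one from Mg's filled 3s².
Tabulated first ionization energy (kJ/mol): Mg 738, Al 578, Kr 1351, Cs 376.
So from highest to lowest: Kr > Mg > Al > Cs.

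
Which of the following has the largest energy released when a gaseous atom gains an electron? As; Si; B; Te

Te

B is in period 2, group 13; Si is in period 3, group 14; As is in period 4, group 15; Te is in period 5, group 16.
EA tends to increase across a period and decrease down a group, though the pattern is less regular than for IE or radius.
These sit on a diagonal, where the across-period and down-group effects partly cancel.
As > B: the two effects oppose for this pair; the across-period effect wins (78 vs 27 kJ/mol).
Si > As: period and group pull opposite ways; the down-group shift dominates (134 vs 78 kJ/mol).
Te > Si: period and group pull opposite ways; the across-period shift dominates (190 vs 134 kJ/mol).
Tabulated electron affinity (kJ/mol): B 27, Si 134, As 78, Te 190.
The largest energy released when a gaseous atom gains an electron among these belongs to Te.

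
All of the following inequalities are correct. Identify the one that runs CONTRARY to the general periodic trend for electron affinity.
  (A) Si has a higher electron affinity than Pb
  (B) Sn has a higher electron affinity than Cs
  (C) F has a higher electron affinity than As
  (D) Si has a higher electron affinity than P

The general trend: electron affinity increases across a period and decreases down a group.
(A) Si (period 3, group 14) vs Pb (period 6, group 14): the stated order agrees with the simple trend.
(B) Sn (period 5, group 14) vs Cs (period 6, group 1): the stated order agrees with the simple trend.
(C) F (period 2, group 17) vs As (period 4, group 15): the stated order agrees with the simple trend.
(D) Si (period 3, group 14) vs P (period 3, group 15): the stated order contradicts the simple trend.
The exception is (D): adding an electron to P's half-filled 3p³ is unfavourable, so Si (3p²) has the more exothermic EA.

(D)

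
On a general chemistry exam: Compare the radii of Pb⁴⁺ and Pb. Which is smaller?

Forming Pb⁴⁺ removes 4 electrons from Pb. Fewer electrons for the same nuclear charge means less shielding and a higher Z_eff on the remaining electrons.
A cation is smaller than its parent atom: Pb⁴⁺ < Pb.

Pb⁴⁺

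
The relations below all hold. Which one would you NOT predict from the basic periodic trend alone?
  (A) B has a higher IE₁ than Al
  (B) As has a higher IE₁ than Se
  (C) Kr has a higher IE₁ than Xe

The general trend: IE₁ increases across a period and decreases down a group.
(A) B (period 2, group 13) vs Al (period 3, group 13): the stated order agrees with the simple trend.
(B) As (period 4, group 15) vs Se (period 4, group 16): the stated order contradicts the simple trend.
(C) Kr (period 4, group 18) vs Xe (period 5, group 18): the stated order agrees with the simple trend.
The exception is (B): Se (4p⁴) ionizes more easily than half-filled As (4p³).

(B)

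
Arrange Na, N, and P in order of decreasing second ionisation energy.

Na, N, P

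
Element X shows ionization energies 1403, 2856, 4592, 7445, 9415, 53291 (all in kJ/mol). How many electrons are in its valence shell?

Look for the largest jump between consecutive ionization energies: IE6/IE5 ≈ 5.7, far larger than any earlier ratio.
That jump marks the point where a core electron is being removed. So the atom has 5 valence electrons.

5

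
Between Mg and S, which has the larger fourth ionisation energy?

Mg

After 3 electrons have been removed, what remains? Mg³⁺ is already 1 electron into the core; S³⁺ still has 3 valence electrons.
Breaking into a closed-shell core is much more expensive than removing a leftover valence electron — Mg has the largest IE_4 here.
Approximate IE_4 values (kJ/mol): Mg 10543, S 4556.
Putting it together, IE_4: S < Mg.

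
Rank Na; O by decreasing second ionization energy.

Consider each +1 ion: Na⁺ is the bare [Ne] core; O⁺ still has 5 valence electrons.
Core electrons are held far more tightly than valence electrons, so Na tops the IE_2 order.
Tabulated IE_2 (kJ/mol): Na 4562, O 3388.
Putting it together, IE_2: O < Na.

Na > O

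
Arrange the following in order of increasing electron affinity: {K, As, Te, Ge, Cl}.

K < As < Ge < Te < Cl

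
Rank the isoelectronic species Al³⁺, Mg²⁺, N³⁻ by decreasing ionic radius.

All of these have 10 electrons, so size is governed by nuclear charge alone: the more protons, the stronger the pull on the same electron cloud, and the smaller the ion.
Nuclear charges: Al³⁺ (Z=13), Mg²⁺ (Z=12), N³⁻ (Z=7).
Largest to smallest: N³⁻ > Mg²⁺ > Al³⁺.

N³⁻, Mg²⁺, Al³⁺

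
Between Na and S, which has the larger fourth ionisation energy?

Consider each +3 ion: Na³⁺ is already 2 electrons into the core; S³⁺ still has 3 valence electrons.
Core electrons are held far more tightly than valence electrons, so Na tops the IE_4 order.
Approximate IE_4 values (kJ/mol): Na 9543, S 4556.
Putting it together, IE_4: S < Na.

Na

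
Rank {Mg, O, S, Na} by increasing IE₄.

After 3 electrons have been removed, what remains? Mg³⁺ is already 1 electron into the core; O³⁺ still has 3 valence electrons; S³⁺ still has 3 valence electrons; Na³⁺ is already 2 electrons into the core.
Pulling an electron out of a noble-gas core costs far more than removing a remaining valence electron, so Na and Mg sit at the high end of IE_4.
Valence configurations: O³⁺ [He]2s²2p¹, S³⁺ [Ne]3s²3p¹.
The numbers (kJ/mol): Mg 10543, O 7469, S 4556, Na 9543.
Overall IE_4 order: S < O < Na < Mg.

S < O < Na < Mg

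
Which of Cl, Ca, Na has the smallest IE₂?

After 1 electron has been removed, what remains? Cl⁺ still has 6 valence electrons; Ca⁺ still has 1 valence electron; Na⁺ is the bare [Ne] core.
Core electrons are held far more tightly than valence electrons, so Na tops the IE_2 order.
Valence configurations: Cl⁺ [Ne]3s²3p⁴, Ca⁺ [Ar]4s¹.
The numbers (kJ/mol): Cl 2298, Ca 1145, Na 4562.
Overall IE_2 order: Ca < Cl < Na.

Ca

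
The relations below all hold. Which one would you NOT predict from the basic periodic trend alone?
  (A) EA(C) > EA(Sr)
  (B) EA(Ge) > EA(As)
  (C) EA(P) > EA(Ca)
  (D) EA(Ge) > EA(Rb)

(B)

The general trend: electron affinity increases across a period and decreases down a group.
(A) C (period 2, group 14) vs Sr (period 5, group 2): the stated order agrees with the simple trend.
(B) Ge (period 4, group 14) vs As (period 4, group 15): the stated order contradicts the simple trend.
(C) P (period 3, group 15) vs Ca (period 4, group 2): the stated order agrees with the simple trend.
(D) Ge (period 4, group 14) vs Rb (period 5, group 1): the stated order agrees with the simple trend.
The exception is (B): adding an electron to As's half-filled 4p³ is unfavourable, so Ge (4p²) has the more exothermic EA.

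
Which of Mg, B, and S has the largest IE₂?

B

IE_2 is the cost of taking one more electron from the +1 cation: Mg⁺ still has 1 valence electron; B⁺ still has 2 valence electrons; S⁺ still has 5 valence electrons.
All are still removing valence electrons, so compare the +1 ions as you would atoms: IE_2 generally rises across a period (higher Z_eff) and falls down a group (larger shell), subject to the usual subshell exceptions.
Valence configurations: Mg⁺ [Ne]3s¹, B⁺ [He]2s², S⁺ [Ne]3s²3p³.
The numbers (kJ/mol): Mg 1451, B 2427, S 2252.
Hence IE_2: Mg < S < B.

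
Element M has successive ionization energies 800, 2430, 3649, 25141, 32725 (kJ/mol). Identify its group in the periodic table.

Look for the largest jump between consecutive ionization energies: IE4/IE3 ≈ 6.9, far larger than any earlier ratio.
That jump marks the point where a core electron is being removed. So the atom has 3 valence electrons.
A main-group element with 3 valence electrons is in group 13.

Group 13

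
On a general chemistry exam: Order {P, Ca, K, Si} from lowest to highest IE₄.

Si, P, K, Ca

After 3 electrons have been removed, what remains? P³⁺ still has 2 valence electrons; Ca³⁺ is already 1 electron into the core; K³⁺ is already 2 electrons into the core; Si³⁺ still has 1 valence electron.
Pulling an electron out of a noble-gas core costs far more than removing a remaining valence electron, so K and Ca sit at the high end of IE_4.
Valence configurations: P³⁺ [Ne]3s², Si³⁺ [Ne]3s¹.
The numbers (kJ/mol): P 4964, Ca 6491, K 5877, Si 4356.
Putting it together, IE_4: Si < P < K < Ca.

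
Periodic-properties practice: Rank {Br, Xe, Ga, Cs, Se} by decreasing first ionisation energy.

IE₁ increases left→right with effective nuclear charge and decreases top→bottom as the valence shell moves farther out.
These span different periods and groups, so the two trends combine.
Ga > Cs: both effects reinforce here, so Ga is clearly the higher of the two.
Se > Ga: both are in period 4; the period trend gives Se the larger value.
Br > Se: both are in period 4; the period trend gives Br the larger value.
Xe > Br: the two effects oppose for this pair; the across-period effect wins (1170 vs 1140 kJ/mol).
For reference (kJ/mol): Ga 579, Se 941, Br 1140, Xe 1170, Cs 376.
So from highest to lowest: Xe > Br > Se > Ga > Cs.

Xe > Br > Se > Ga > Cs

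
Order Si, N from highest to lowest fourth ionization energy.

Consider each +3 ion: Si³⁺ still has 1 valence electron; N³⁺ still has 2 valence electrons.
All are still removing valence electrons, so compare the +3 ions as you would atoms: IE_4 generally rises across a period (higher Z_eff) and falls down a group (larger shell), subject to the usual subshell exceptions.
Valence configurations: Si³⁺ [Ne]3s¹, N³⁺ [He]2s².
The numbers (kJ/mol): Si 4356, N 7475.
Hence IE_4: Si < N.

N > Si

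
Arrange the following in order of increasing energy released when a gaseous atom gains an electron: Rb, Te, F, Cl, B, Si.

B is in period 2, group 13; F is in period 2, group 17; Si is in period 3, group 14; Cl is in period 3, group 17; Rb is in period 5, group 1; Te is in period 5, group 16.
EA tends to increase across a period and decrease down a group, though the pattern is less regular than for IE or radius.
These span different periods and groups, so the two trends combine.
Rb > B: this pair runs against the simple trend — see the exception note.
Si > Rb: relative to Rb, both the across-period and down-group shifts push Si's electron affinity up.
Te > Si: period and group pull opposite ways; the across-period shift dominates (190 vs 134 kJ/mol).
F > Te: both effects reinforce here, so F is clearly the higher of the two.
Cl > F: this pair runs against the simple trend — see the exception note.
Note the exception: Rb has a higher electron affinity than B, contrary to the simple trend — B's ns²np¹ configuration gives only a small electron affinity — the sparsely filled np subshell binds an added electron weakly.
Note the exception: Cl has a higher electron affinity than F, contrary to the simple trend — F's small 2p subshell makes the incoming electron feel strong e⁻–e⁻ repulsion, so Cl actually releases more energy on gaining an electron.
Tabulated electron affinity (kJ/mol): B 27, F 328, Si 134, Cl 349, Rb 47, Te 190.
So from lowest to highest: B < Rb < Si < Te < F < Cl.

B < Rb < Si < Te < F < Cl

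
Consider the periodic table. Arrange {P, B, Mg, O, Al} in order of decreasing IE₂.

O, B, P, Al, Mg

The second ionization energy removes an electron from the +1 ion. For each element: P⁺ still has 4 valence electrons; B⁺ still has 2 valence electrons; Mg⁺ still has 1 valence electron; O⁺ still has 5 valence electrons; Al⁺ still has 2 valence electrons.
All are still removing valence electrons, so compare the +1 ions as you would atoms: IE_2 generally rises across a period (higher Z_eff) and falls down a group (larger shell), subject to the usual subshell exceptions.
Valence configurations: P⁺ [Ne]3s²3p², B⁺ [He]2s², Mg⁺ [Ne]3s¹, O⁺ [He]2s²2p³, Al⁺ [Ne]3s².
Approximate IE_2 values (kJ/mol): P 1907, B 2427, Mg 1451, O 3388, Al 1817.
Hence IE_2: Mg < Al < P < B < O.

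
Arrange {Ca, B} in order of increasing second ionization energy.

Ca < B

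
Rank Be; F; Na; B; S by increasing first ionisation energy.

Na < B < Be < S < F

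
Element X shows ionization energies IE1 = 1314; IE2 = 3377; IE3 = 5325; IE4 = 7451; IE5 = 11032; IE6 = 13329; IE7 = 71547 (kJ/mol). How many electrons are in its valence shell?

6

Look for the largest jump between consecutive ionization energies: IE7/IE6 ≈ 5.4, far larger than any earlier ratio.
That jump marks the point where a core electron is being removed. So the atom has 6 valence electrons.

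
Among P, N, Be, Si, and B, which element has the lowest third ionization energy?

P

After 2 electrons have been removed, what remains? P²⁺ still has 3 valence electrons; N²⁺ still has 3 valence electrons; Be²⁺ is the bare [He] core; Si²⁺ still has 2 valence electrons; B²⁺ still has 1 valence electron.
Core electrons are held far more tightly than valence electrons, so Be tops the IE_3 order.
Valence configurations: P²⁺ [Ne]3s²3p¹, N²⁺ [He]2s²2p¹, Si²⁺ [Ne]3s², B²⁺ [He]2s¹.
P²⁺ loses a lone 3p electron whereas Si²⁺ must break into a filled 3s² pair, so IE_3(Si) > IE_3(P) even though P has the higher nuclear charge.
Tabulated IE_3 (kJ/mol): P 2914, N 4578, Be 14849, Si 3232, B 3660.
Hence IE_3: P < Si < B < N < Be.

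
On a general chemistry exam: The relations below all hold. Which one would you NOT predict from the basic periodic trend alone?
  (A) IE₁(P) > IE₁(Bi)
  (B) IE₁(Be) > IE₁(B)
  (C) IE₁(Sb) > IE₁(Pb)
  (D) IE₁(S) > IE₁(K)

(B)

The general trend: first ionization energy increases across a period and decreases down a group.
(A) P (period 3, group 15) vs Bi (period 6, group 15): the stated order agrees with the simple trend.
(B) Be (period 2, group 2) vs B (period 2, group 13): the stated order contradicts the simple trend.
(C) Sb (period 5, group 15) vs Pb (period 6, group 14): the stated order agrees with the simple trend.
(D) S (period 3, group 16) vs K (period 4, group 1): the stated order agrees with the simple trend.
The exception is (B): removing B's lone 2p electron is easier than breaking Be's filled 2s².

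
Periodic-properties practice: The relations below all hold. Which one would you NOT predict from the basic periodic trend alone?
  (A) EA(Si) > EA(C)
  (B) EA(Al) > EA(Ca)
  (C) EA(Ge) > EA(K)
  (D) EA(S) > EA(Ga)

(A)

The general trend: electron affinity increases across a period and decreases down a group.
(A) Si (period 3, group 14) vs C (period 2, group 14): the stated order contradicts the simple trend.
(B) Al (period 3, group 13) vs Ca (period 4, group 2): the stated order agrees with the simple trend.
(C) Ge (period 4, group 14) vs K (period 4, group 1): the stated order agrees with the simple trend.
(D) S (period 3, group 16) vs Ga (period 4, group 13): the stated order agrees with the simple trend.
The exception is (A): Si's larger, more diffuse 3p orbitals accept an added electron slightly more readily than C's compact 2p.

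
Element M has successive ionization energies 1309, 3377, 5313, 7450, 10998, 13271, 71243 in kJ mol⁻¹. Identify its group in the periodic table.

Look for the largest jump between consecutive ionization energies: IE7/IE6 ≈ 5.4, far larger than any earlier ratio.
That jump marks the point where a core electron is being removed. So the atom has 6 valence electrons.
A main-group element with 6 valence electrons is in group 16.

Group 16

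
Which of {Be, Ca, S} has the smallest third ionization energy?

S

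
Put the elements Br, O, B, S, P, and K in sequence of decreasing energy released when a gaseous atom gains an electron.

Br, S, O, P, K, B

B is in period 2, group 13; O is in period 2, group 16; P is in period 3, group 15; S is in period 3, group 16; K is in period 4, group 1; Br is in period 4, group 17.
Electron affinity generally becomes more exothermic across a period toward the halogens and less exothermic down a group.
Neither a single period nor a single group — weigh both effects.
K > B: this pair runs against the simple trend — see the exception note.
P > K: relative to K, both the across-period and down-group shifts push P's electron affinity up.
O > P: both effects reinforce here, so O is clearly the higher of the two.
S > O: this pair runs against the simple trend — see the exception note.
Br > S: the two effects oppose for this pair; the across-period effect wins (325 vs 200 kJ/mol).
Note the exception: K has a higher electron affinity than B, contrary to the simple trend — B's ns²np¹ configuration gives only a small electron affinity — the sparsely filled np subshell binds an added electron weakly.
Note the exception: S has a higher electron affinity than O, contrary to the simple trend — the compact 2p subshell of O repels the added electron more than S's larger 3p does.
Tabulated electron affinity (kJ/mol): B 27, O 141, P 72, S 200, K 48, Br 325.
So from highest to lowest: Br > S > O > P > K > B.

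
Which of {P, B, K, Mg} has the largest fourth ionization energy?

IE_4 is the cost of taking one more electron from the +3 cation: P³⁺ still has 2 valence electrons; B³⁺ is the bare [He] core; K³⁺ is already 2 electrons into the core; Mg³⁺ is already 1 electron into the core.
Pulling an electron out of a noble-gas core costs far more than removing a remaining valence electron, so K, Mg and B sit at the high end of IE_4.
The numbers (kJ/mol): P 4964, B 25026, K 5877, Mg 10543.
Hence IE_4: P < K < Mg < B.

B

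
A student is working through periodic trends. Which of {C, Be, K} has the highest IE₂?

K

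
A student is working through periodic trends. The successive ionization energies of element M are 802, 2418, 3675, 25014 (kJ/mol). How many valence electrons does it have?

3

Look for the largest jump between consecutive ionization energies: IE4/IE3 ≈ 6.8, far larger than any earlier ratio.
That jump marks the point where a core electron is being removed. So the atom has 3 valence electrons.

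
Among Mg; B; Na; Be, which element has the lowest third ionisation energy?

B

IE_3 is the cost of taking one more electron from the +2 cation: Mg²⁺ is the bare [Ne] core; B²⁺ still has 1 valence electron; Na²⁺ is already 1 electron into the core; Be²⁺ is the bare [He] core.
Pulling an electron out of a noble-gas core costs far more than removing a remaining valence electron, so Na, Mg and Be sit at the high end of IE_3.
Approximate IE_3 values (kJ/mol): Mg 7733, B 3660, Na 6910, Be 14849.
Hence IE_3: B < Na < Mg < Be.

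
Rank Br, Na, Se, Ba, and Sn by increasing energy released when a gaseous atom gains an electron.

Adding an electron releases more energy for atoms nearer the top right (short of the noble gases).
Neither a single period nor a single group — weigh both effects.
Na > Ba: period and group pull opposite ways; the down-group shift dominates (53 vs 14 kJ/mol).
Sn > Na: period and group pull opposite ways; the across-period shift dominates (107 vs 53 kJ/mol).
Se > Sn: both effects reinforce here, so Se is clearly the higher of the two.
Br > Se: Br lies to the right of Se in period 4, so the across-period effect alone puts Br higher.
Tabulated electron affinity (kJ/mol): Na 53, Se 195, Br 325, Sn 107, Ba 14.
So from lowest to highest: Ba < Na < Sn < Se < Br.

Ba < Na < Sn < Se < Br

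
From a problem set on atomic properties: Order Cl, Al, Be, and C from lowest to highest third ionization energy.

Al, Cl, C, Be

Consider each +2 ion: Cl²⁺ still has 5 valence electrons; Al²⁺ still has 1 valence electron; Be²⁺ is the bare [He] core; C²⁺ still has 2 valence electrons.
Core electrons are held far more tightly than valence electrons, so Be tops the IE_3 order.
Valence configurations: Cl²⁺ [Ne]3s²3p³, Al²⁺ [Ne]3s¹, C²⁺ [He]2s².
Tabulated IE_3 (kJ/mol): Cl 3822, Al 2745, Be 14849, C 4620.
So the third ionization energies run Al < Cl < C < Be.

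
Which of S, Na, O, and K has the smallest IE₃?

After 2 electrons have been removed, what remains? S²⁺ still has 4 valence electrons; Na²⁺ is already 1 electron into the core; O²⁺ still has 4 valence electrons; K²⁺ is already 1 electron into the core.
Usually core removal costs more than valence removal, but here the competition is close: a tightly held n=2 valence electron can cost more to remove than an n=3 core electron, so the actual values have to decide it.
Valence configurations: S²⁺ [Ne]3s²3p², O²⁺ [He]2s²2p².
Tabulated IE_3 (kJ/mol): S 3357, Na 6910, O 5300, K 4420.
Putting it together, IE_3: S < K < O < Na.

S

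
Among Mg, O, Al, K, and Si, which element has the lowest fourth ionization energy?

Consider each +3 ion: Mg³⁺ is already 1 electron into the core; O³⁺ still has 3 valence electrons; Al³⁺ is the bare [Ne] core; K³⁺ is already 2 electrons into the core; Si³⁺ still has 1 valence electron.
Usually core removal costs more than valence removal, but here the competition is close: a tightly held n=2 valence electron can cost more to remove than an n=3 core electron, so the actual values have to decide it.
Valence configurations: O³⁺ [He]2s²2p¹, Si³⁺ [Ne]3s¹.
Approximate IE_4 values (kJ/mol): Mg 10543, O 7469, Al 11577, K 5877, Si 4356.
So the fourth ionization energies run Si < K < O < Mg < Al.

Si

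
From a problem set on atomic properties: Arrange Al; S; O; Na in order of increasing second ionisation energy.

Al < S < O < Na

Consider each +1 ion: Al⁺ still has 2 valence electrons; S⁺ still has 5 valence electrons; O⁺ still has 5 valence electrons; Na⁺ is the bare [Ne] core.
Core electrons are held far more tightly than valence electrons, so Na tops the IE_2 order.
Valence configurations: Al⁺ [Ne]3s², S⁺ [Ne]3s²3p³, O⁺ [He]2s²2p³.
Approximate IE_2 values (kJ/mol): Al 1817, S 2252, O 3388, Na 4562.
Overall IE_2 order: Al < S < O < Na.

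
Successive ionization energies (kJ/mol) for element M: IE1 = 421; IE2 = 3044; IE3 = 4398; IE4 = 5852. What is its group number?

Look for the largest jump between consecutive ionization energies: IE2/IE1 ≈ 7.2, far larger than any earlier ratio.
That jump marks the point where a core electron is being removed. So the atom has 1 valence electron.
A main-group element with 1 valence electron is in group 1.

Group 1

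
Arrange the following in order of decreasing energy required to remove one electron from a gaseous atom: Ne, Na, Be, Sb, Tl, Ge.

Ne > Be > Sb > Ge > Tl > Na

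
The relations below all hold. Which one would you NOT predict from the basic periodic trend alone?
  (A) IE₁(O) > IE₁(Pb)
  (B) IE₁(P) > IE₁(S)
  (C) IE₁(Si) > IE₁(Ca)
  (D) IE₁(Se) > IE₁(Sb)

The general trend: first ionization energy increases across a period and decreases down a group.
(A) O (period 2, group 16) vs Pb (period 6, group 14): the stated order agrees with the simple trend.
(B) P (period 3, group 15) vs S (period 3, group 16): the stated order contradicts the simple trend.
(C) Si (period 3, group 14) vs Ca (period 4, group 2): the stated order agrees with the simple trend.
(D) Se (period 4, group 16) vs Sb (period 5, group 15): the stated order agrees with the simple trend.
The exception is (B): S (3p⁴) ionizes more easily than half-filled P (3p³) because the paired 3p electron in S is pushed out by e⁻–e⁻ repulsion.

(B)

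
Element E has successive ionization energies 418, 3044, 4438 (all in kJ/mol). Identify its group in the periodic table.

Look for the largest jump between consecutive ionization energies: IE2/IE1 ≈ 7.3, far larger than any earlier ratio.
That jump marks the point where a core electron is being removed. So the atom has 1 valence electron.
A main-group element with 1 valence electron is in group 1.

Group 1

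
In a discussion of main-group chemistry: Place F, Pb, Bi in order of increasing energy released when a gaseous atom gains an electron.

Pb < Bi < F

F is in period 2, group 17; Pb is in period 6, group 14; Bi is in period 6, group 15.
Atoms with high Z_eff and room in the valence shell (especially the halogens) have the most exothermic electron affinities.
Neither a single period nor a single group — weigh both effects.
Bi > Pb: both are in period 6; the period trend gives Bi the larger value.
F > Bi: relative to Bi, both the across-period and down-group shifts push F's electron affinity up.
Tabulated electron affinity (kJ/mol): F 328, Pb 35, Bi 91.
So from lowest to highest: Pb < Bi < F.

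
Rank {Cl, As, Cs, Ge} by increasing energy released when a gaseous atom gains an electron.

Cl is in period 3, group 17; Ge is in period 4, group 14; As is in period 4, group 15; Cs is in period 6, group 1.
Adding an electron releases more energy for atoms nearer the top right (short of the noble gases).
These span different periods and groups, so the two trends combine.
As > Cs: both effects reinforce here, so As is clearly the higher of the two.
Ge > As: this pair runs against the simple trend — see the exception note.
Cl > Ge: both effects reinforce here, so Cl is clearly the higher of the two.
Note the exception: Ge has a higher electron affinity than As, contrary to the simple trend — adding an electron to As's half-filled 4p³ is unfavourable, so Ge (4p²) has the more exothermic EA.
Approximate values (kJ/mol): Cl 349, Ge 119, As 78, Cs 46.
So from lowest to highest: Cs < As < Ge < Cl.

Cs, As, Ge, Cl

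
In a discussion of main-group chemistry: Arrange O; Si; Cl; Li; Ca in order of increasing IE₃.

Si < Cl < Ca < O < Li

IE_3 is the cost of taking one more electron from the +2 cation: O²⁺ still has 4 valence electrons; Si²⁺ still has 2 valence electrons; Cl²⁺ still has 5 valence electrons; Li²⁺ is already 1 electron into the core; Ca²⁺ is the bare [Ar] core.
Usually core removal costs more than valence removal, but here the competition is close: a tightly held n=2 valence electron can cost more to remove than an n=3 core electron, so the actual values have to decide it.
Valence configurations: O²⁺ [He]2s²2p², Si²⁺ [Ne]3s², Cl²⁺ [Ne]3s²3p³.
Approximate IE_3 values (kJ/mol): O 5300, Si 3232, Cl 3822, Li 11815, Ca 4912.
Hence IE_3: Si < Cl < Ca < O < Li.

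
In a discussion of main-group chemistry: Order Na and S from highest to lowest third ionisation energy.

Na, S

The third ionization energy removes an electron from the +2 ion. For each element: Na²⁺ is already 1 electron into the core; S²⁺ still has 4 valence electrons.
Core electrons are held far more tightly than valence electrons, so Na tops the IE_3 order.
Tabulated IE_3 (kJ/mol): Na 6910, S 3357.
So the third ionization energies run S < Na.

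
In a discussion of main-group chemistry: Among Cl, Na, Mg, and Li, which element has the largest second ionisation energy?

Li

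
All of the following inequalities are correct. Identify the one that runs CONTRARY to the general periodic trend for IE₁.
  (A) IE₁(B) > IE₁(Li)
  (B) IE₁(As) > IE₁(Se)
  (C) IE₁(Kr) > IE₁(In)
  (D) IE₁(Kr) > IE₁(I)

The general trend: IE₁ increases across a period and decreases down a group.
(A) B (period 2, group 13) vs Li (period 2, group 1): the stated order agrees with the simple trend.
(B) As (period 4, group 15) vs Se (period 4, group 16): the stated order contradicts the simple trend.
(C) Kr (period 4, group 18) vs In (period 5, group 13): the stated order agrees with the simple trend.
(D) Kr (period 4, group 18) vs I (period 5, group 17): the stated order agrees with the simple trend.
The exception is (B): Se (4p⁴) ionizes more easily than half-filled As (4p³).

(B)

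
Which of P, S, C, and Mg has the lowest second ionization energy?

Mg

IE_2 is the cost of taking one more electron from the +1 cation: P⁺ still has 4 valence electrons; S⁺ still has 5 valence electrons; C⁺ still has 3 valence electrons; Mg⁺ still has 1 valence electron.
All are still removing valence electrons, so compare the +1 ions as you would atoms: IE_2 generally rises across a period (higher Z_eff) and falls down a group (larger shell), subject to the usual subshell exceptions.
Valence configurations: P⁺ [Ne]3s²3p², S⁺ [Ne]3s²3p³, C⁺ [He]2s²2p¹, Mg⁺ [Ne]3s¹.
Approximate IE_2 values (kJ/mol): P 1907, S 2252, C 2353, Mg 1451.
So the second ionization energies run Mg < P < S < C.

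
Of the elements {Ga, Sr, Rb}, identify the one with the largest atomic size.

Atomic radius shrinks across a period as nuclear charge pulls the same shell inward, and grows down a group as new shells are added.
Neither a single period nor a single group — weigh both effects.
Sr > Ga: both effects reinforce here, so Sr is clearly the larger of the two.
Rb > Sr: Rb lies to the left of Sr in period 5, so the across-period effect alone puts Rb larger.
For reference (pm): Ga 124, Rb 210, Sr 185.
The largest atomic size among these belongs to Rb.

Rb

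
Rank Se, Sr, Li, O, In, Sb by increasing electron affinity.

Atoms with high Z_eff and room in the valence shell (especially the halogens) have the most exothermic electron affinities.
Here both period and group differ, so the two effects have to be weighed against each other.
In > Sr: both are in period 5; the period trend gives In the larger value.
Li > In: the two effects oppose for this pair; the down-group effect wins (60 vs 29 kJ/mol).
Sb > Li: period and group pull opposite ways; the across-period shift dominates (103 vs 60 kJ/mol).
O > Sb: relative to Sb, both the across-period and down-group shifts push O's electron affinity up.
Se > O: this pair runs against the simple trend — see the exception note.
Note the exception: Se has a higher electron affinity than O, contrary to the simple trend — O's compact 2p subshell gives strong electron–electron repulsion on the added electron.
For reference (kJ/mol): Li 60, O 141, Se 195, Sr 5, In 29, Sb 103.
So from lowest to highest: Sr < In < Li < Sb < O < Se.

Sr < In < Li < Sb < O < Se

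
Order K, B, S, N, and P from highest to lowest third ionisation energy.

IE_3 is the cost of taking one more electron from the +2 cation: K²⁺ is already 1 electron into the core; B²⁺ still has 1 valence electron; S²⁺ still has 4 valence electrons; N²⁺ still has 3 valence electrons; P²⁺ still has 3 valence electrons.
Usually core removal costs more than valence removal, but here the competition is close: a tightly held n=2 valence electron can cost more to remove than an n=3 core electron, so the actual values have to decide it.
Valence configurations: B²⁺ [He]2s¹, S²⁺ [Ne]3s²3p², N²⁺ [He]2s²2p¹, P²⁺ [Ne]3s²3p¹.
The numbers (kJ/mol): K 4420, B 3660, S 3357, N 4578, P 2914.
Hence IE_3: P < S < B < K < N.

N > K > B > S > P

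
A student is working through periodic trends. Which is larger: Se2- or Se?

Se2-

Forming Se2- adds 2 electrons to Se. More electron–electron repulsion in the same shell, with unchanged nuclear charge, lets the cloud expand.
An anion is larger than its parent atom: Se2- > Se.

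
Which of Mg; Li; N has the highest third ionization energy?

IE_3 is the cost of taking one more electron from the +2 cation: Mg²⁺ is the bare [Ne] core; Li²⁺ is already 1 electron into the core; N²⁺ still has 3 valence electrons.
Pulling an electron out of a noble-gas core costs far more than removing a remaining valence electron, so Mg and Li sit at the high end of IE_3.
Tabulated IE_3 (kJ/mol): Mg 7733, Li 11815, N 4578.
Putting it together, IE_3: N < Mg < Li.

Li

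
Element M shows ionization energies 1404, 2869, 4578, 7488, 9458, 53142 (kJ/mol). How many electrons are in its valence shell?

Look for the largest jump between consecutive ionization energies: IE6/IE5 ≈ 5.6, far larger than any earlier ratio.
That jump marks the point where a core electron is being removed. So the atom has 5 valence electrons.

5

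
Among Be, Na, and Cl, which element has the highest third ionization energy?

The third ionization energy removes an electron from the +2 ion. For each element: Be²⁺ is the bare [He] core; Na²⁺ is already 1 electron into the core; Cl²⁺ still has 5 valence electrons.
Core electrons are held far more tightly than valence electrons, so Na and Be top the IE_3 order.
The numbers (kJ/mol): Be 14849, Na 6910, Cl 3822.
So the third ionization energies run Cl < Na < Be.

Be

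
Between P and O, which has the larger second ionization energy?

O

Consider each +1 ion: P⁺ still has 4 valence electrons; O⁺ still has 5 valence electrons.
All are still removing valence electrons, so compare the +1 ions as you would atoms: IE_2 generally rises across a period (higher Z_eff) and falls down a group (larger shell), subject to the usual subshell exceptions.
Valence configurations: P⁺ [Ne]3s²3p², O⁺ [He]2s²2p³.
Approximate IE_2 values (kJ/mol): P 1907, O 3388.
Overall IE_2 order: P < O.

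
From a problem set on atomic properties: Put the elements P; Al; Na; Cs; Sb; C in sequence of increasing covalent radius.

C, P, Al, Sb, Na, Cs

C is in period 2, group 14; Na is in period 3, group 1; Al is in period 3, group 13; P is in period 3, group 15; Sb is in period 5, group 15; Cs is in period 6, group 1.
Across a period the added protons contract the valence shell; down a group each new principal shell makes the atom larger.
Neither a single period nor a single group — weigh both effects.
P > C: period and group pull opposite ways; the down-group shift dominates (111 vs 75 pm).
Al > P: both are in period 3; the period trend gives Al the larger value.
Sb > Al: period and group pull opposite ways; the down-group shift dominates (140 vs 126 pm).
Na > Sb: the two effects oppose for this pair; the across-period effect wins (155 vs 140 pm).
Cs > Na: they share group 1; the group trend gives Cs the larger value.
Approximate values (pm): C 75, Na 155, Al 126, P 111, Sb 140, Cs 232.
So from smallest to largest: C < P < Al < Sb < Na < Cs.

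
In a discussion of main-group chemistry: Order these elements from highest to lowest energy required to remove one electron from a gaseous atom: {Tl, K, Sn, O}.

O is in period 2, group 16; K is in period 4, group 1; Sn is in period 5, group 14; Tl is in period 6, group 13.
IE₁ increases left→right with effective nuclear charge and decreases top→bottom as the valence shell moves farther out.
These span different periods and groups, so the two trends combine.
Tl > K: the two effects oppose for this pair; the across-period effect wins (589 vs 419 kJ/mol).
Sn > Tl: both effects reinforce here, so Sn is clearly the higher of the two.
O > Sn: both effects reinforce here, so O is clearly the higher of the two.
Tabulated first ionization energy (kJ/mol): O 1314, K 419, Sn 709, Tl 589.
So from highest to lowest: O > Sn > Tl > K.

O > Sn > Tl > K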